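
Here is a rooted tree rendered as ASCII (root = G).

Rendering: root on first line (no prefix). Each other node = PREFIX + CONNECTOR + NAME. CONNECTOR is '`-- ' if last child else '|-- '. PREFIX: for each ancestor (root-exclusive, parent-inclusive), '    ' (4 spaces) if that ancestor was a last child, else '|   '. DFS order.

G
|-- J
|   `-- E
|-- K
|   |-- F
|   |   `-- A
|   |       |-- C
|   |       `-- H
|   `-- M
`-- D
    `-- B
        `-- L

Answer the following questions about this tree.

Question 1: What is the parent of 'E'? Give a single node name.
Scan adjacency: E appears as child of J

Answer: J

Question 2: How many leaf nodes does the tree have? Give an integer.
Leaves (nodes with no children): C, E, H, L, M

Answer: 5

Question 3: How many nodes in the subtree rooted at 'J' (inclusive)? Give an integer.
Answer: 2

Derivation:
Subtree rooted at J contains: E, J
Count = 2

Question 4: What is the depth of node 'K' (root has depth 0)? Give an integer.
Answer: 1

Derivation:
Path from root to K: G -> K
Depth = number of edges = 1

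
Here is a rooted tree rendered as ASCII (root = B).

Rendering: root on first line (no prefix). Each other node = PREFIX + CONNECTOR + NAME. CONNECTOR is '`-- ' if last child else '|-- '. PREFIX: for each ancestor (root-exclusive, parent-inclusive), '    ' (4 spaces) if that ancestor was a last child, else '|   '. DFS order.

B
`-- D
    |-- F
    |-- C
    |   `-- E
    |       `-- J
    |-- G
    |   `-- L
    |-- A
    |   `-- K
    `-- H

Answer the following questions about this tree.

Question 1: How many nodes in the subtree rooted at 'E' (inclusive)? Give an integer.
Subtree rooted at E contains: E, J
Count = 2

Answer: 2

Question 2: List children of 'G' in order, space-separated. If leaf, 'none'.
Answer: L

Derivation:
Node G's children (from adjacency): L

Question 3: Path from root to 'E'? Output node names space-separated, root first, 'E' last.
Answer: B D C E

Derivation:
Walk down from root: B -> D -> C -> E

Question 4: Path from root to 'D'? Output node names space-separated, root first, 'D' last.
Walk down from root: B -> D

Answer: B D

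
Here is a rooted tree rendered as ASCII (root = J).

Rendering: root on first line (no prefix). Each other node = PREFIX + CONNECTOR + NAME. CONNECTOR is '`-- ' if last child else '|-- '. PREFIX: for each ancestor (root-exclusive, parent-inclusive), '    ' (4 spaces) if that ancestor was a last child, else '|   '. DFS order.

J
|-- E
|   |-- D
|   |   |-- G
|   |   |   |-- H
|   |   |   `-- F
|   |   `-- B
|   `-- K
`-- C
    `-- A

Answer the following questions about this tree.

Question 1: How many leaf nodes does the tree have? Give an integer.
Leaves (nodes with no children): A, B, F, H, K

Answer: 5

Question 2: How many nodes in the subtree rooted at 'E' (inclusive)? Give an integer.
Subtree rooted at E contains: B, D, E, F, G, H, K
Count = 7

Answer: 7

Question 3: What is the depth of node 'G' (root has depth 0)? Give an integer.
Answer: 3

Derivation:
Path from root to G: J -> E -> D -> G
Depth = number of edges = 3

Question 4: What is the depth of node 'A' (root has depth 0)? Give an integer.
Path from root to A: J -> C -> A
Depth = number of edges = 2

Answer: 2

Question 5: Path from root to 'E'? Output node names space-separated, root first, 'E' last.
Walk down from root: J -> E

Answer: J E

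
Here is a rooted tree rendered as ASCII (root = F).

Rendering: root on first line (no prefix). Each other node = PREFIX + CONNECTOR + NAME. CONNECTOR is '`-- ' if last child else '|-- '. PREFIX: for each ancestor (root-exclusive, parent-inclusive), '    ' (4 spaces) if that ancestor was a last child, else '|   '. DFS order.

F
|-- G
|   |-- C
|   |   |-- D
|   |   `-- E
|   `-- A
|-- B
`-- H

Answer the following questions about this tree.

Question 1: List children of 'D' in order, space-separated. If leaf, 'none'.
Node D's children (from adjacency): (leaf)

Answer: none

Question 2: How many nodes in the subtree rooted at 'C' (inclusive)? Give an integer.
Answer: 3

Derivation:
Subtree rooted at C contains: C, D, E
Count = 3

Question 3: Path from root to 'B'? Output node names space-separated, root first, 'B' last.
Answer: F B

Derivation:
Walk down from root: F -> B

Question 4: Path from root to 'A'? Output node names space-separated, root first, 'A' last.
Walk down from root: F -> G -> A

Answer: F G A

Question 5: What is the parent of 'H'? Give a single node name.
Answer: F

Derivation:
Scan adjacency: H appears as child of F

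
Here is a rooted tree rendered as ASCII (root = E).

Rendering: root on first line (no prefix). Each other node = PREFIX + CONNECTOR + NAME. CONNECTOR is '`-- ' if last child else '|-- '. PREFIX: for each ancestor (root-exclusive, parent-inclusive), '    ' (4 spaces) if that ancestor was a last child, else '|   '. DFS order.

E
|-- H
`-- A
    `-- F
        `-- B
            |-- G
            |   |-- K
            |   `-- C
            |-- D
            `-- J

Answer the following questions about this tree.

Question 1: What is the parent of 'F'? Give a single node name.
Answer: A

Derivation:
Scan adjacency: F appears as child of A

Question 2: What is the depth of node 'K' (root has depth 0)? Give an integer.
Answer: 5

Derivation:
Path from root to K: E -> A -> F -> B -> G -> K
Depth = number of edges = 5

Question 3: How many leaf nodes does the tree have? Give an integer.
Leaves (nodes with no children): C, D, H, J, K

Answer: 5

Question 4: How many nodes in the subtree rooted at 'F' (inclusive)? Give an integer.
Subtree rooted at F contains: B, C, D, F, G, J, K
Count = 7

Answer: 7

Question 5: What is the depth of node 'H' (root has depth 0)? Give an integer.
Answer: 1

Derivation:
Path from root to H: E -> H
Depth = number of edges = 1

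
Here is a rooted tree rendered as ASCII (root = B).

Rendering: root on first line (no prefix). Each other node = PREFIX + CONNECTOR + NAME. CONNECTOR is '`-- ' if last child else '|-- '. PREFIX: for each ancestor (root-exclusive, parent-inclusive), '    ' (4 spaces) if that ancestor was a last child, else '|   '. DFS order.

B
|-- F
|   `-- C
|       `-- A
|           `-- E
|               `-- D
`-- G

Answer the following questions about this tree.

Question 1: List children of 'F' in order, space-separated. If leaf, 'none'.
Node F's children (from adjacency): C

Answer: C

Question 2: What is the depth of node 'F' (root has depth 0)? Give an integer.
Path from root to F: B -> F
Depth = number of edges = 1

Answer: 1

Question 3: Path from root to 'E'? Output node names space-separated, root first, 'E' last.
Answer: B F C A E

Derivation:
Walk down from root: B -> F -> C -> A -> E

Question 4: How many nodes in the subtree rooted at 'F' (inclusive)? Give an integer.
Answer: 5

Derivation:
Subtree rooted at F contains: A, C, D, E, F
Count = 5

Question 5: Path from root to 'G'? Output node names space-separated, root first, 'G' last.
Answer: B G

Derivation:
Walk down from root: B -> G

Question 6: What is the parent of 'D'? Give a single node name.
Answer: E

Derivation:
Scan adjacency: D appears as child of E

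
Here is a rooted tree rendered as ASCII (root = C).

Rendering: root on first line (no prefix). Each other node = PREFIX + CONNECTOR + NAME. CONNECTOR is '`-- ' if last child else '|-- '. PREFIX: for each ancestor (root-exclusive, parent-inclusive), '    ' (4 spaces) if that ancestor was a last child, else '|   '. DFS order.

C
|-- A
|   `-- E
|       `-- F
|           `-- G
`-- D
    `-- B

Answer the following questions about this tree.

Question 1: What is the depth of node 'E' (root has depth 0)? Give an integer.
Answer: 2

Derivation:
Path from root to E: C -> A -> E
Depth = number of edges = 2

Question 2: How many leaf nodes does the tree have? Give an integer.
Leaves (nodes with no children): B, G

Answer: 2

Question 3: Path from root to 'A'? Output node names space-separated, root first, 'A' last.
Answer: C A

Derivation:
Walk down from root: C -> A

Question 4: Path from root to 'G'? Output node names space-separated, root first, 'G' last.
Walk down from root: C -> A -> E -> F -> G

Answer: C A E F G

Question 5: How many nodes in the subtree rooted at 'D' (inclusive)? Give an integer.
Answer: 2

Derivation:
Subtree rooted at D contains: B, D
Count = 2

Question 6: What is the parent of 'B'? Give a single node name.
Scan adjacency: B appears as child of D

Answer: D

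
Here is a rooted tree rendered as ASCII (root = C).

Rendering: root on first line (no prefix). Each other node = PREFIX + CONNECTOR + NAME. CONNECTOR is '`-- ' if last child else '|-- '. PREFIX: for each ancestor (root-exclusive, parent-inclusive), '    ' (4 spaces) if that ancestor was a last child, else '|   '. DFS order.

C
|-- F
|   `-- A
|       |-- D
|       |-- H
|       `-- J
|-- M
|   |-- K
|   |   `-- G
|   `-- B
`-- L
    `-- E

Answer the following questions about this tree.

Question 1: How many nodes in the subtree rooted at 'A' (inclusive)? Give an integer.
Subtree rooted at A contains: A, D, H, J
Count = 4

Answer: 4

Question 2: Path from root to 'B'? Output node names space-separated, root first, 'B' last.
Answer: C M B

Derivation:
Walk down from root: C -> M -> B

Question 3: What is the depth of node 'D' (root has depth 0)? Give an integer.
Answer: 3

Derivation:
Path from root to D: C -> F -> A -> D
Depth = number of edges = 3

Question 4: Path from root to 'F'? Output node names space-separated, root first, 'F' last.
Walk down from root: C -> F

Answer: C F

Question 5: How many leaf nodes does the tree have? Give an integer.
Leaves (nodes with no children): B, D, E, G, H, J

Answer: 6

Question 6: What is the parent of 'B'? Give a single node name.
Answer: M

Derivation:
Scan adjacency: B appears as child of M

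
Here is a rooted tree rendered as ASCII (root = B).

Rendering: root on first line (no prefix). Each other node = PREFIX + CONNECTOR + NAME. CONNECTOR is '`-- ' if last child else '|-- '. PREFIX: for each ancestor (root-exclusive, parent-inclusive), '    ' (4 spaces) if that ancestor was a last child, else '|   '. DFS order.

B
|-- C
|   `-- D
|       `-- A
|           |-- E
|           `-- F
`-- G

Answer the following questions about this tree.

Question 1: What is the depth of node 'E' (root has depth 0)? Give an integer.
Path from root to E: B -> C -> D -> A -> E
Depth = number of edges = 4

Answer: 4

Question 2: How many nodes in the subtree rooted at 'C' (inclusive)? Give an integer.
Subtree rooted at C contains: A, C, D, E, F
Count = 5

Answer: 5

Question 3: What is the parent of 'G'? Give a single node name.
Answer: B

Derivation:
Scan adjacency: G appears as child of B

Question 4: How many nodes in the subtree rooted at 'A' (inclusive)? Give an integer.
Subtree rooted at A contains: A, E, F
Count = 3

Answer: 3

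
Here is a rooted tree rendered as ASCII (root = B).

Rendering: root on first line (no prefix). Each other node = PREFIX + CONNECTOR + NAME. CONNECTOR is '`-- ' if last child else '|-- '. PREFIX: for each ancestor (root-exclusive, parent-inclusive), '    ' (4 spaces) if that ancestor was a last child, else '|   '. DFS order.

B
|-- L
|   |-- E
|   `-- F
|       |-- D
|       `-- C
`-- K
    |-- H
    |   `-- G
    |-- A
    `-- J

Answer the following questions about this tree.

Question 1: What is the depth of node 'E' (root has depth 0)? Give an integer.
Answer: 2

Derivation:
Path from root to E: B -> L -> E
Depth = number of edges = 2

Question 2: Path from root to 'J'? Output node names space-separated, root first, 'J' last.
Answer: B K J

Derivation:
Walk down from root: B -> K -> J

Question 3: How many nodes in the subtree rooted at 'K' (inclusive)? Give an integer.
Answer: 5

Derivation:
Subtree rooted at K contains: A, G, H, J, K
Count = 5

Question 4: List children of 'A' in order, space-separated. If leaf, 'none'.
Node A's children (from adjacency): (leaf)

Answer: none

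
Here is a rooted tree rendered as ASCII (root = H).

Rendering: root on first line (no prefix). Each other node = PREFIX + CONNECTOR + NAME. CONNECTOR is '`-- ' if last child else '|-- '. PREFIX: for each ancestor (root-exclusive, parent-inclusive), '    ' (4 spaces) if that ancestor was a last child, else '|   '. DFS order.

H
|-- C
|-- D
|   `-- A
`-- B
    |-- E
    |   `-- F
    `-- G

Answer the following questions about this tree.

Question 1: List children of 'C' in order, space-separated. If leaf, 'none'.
Answer: none

Derivation:
Node C's children (from adjacency): (leaf)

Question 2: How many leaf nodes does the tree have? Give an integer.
Answer: 4

Derivation:
Leaves (nodes with no children): A, C, F, G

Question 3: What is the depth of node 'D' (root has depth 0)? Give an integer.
Path from root to D: H -> D
Depth = number of edges = 1

Answer: 1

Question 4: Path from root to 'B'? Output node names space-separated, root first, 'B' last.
Walk down from root: H -> B

Answer: H B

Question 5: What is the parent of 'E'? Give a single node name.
Answer: B

Derivation:
Scan adjacency: E appears as child of B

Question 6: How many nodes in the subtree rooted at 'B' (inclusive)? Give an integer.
Answer: 4

Derivation:
Subtree rooted at B contains: B, E, F, G
Count = 4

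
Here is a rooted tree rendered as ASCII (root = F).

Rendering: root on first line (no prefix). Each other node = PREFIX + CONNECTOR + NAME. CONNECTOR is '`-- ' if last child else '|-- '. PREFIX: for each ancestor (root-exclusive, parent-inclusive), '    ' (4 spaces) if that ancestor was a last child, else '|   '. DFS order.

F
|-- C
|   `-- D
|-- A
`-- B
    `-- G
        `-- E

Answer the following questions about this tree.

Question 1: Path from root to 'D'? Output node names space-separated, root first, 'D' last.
Answer: F C D

Derivation:
Walk down from root: F -> C -> D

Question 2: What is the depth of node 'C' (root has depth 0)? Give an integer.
Path from root to C: F -> C
Depth = number of edges = 1

Answer: 1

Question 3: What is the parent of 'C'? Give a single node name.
Answer: F

Derivation:
Scan adjacency: C appears as child of F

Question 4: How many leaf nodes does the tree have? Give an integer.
Leaves (nodes with no children): A, D, E

Answer: 3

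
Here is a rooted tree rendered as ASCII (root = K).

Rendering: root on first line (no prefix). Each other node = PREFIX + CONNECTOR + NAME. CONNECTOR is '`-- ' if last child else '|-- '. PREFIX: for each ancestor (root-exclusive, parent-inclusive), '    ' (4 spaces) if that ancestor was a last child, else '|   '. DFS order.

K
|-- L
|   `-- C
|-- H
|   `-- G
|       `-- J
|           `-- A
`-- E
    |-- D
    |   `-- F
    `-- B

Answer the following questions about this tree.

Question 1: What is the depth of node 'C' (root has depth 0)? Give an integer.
Path from root to C: K -> L -> C
Depth = number of edges = 2

Answer: 2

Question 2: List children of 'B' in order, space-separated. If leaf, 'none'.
Answer: none

Derivation:
Node B's children (from adjacency): (leaf)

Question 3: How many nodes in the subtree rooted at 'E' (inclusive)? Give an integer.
Answer: 4

Derivation:
Subtree rooted at E contains: B, D, E, F
Count = 4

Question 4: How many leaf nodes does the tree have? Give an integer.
Leaves (nodes with no children): A, B, C, F

Answer: 4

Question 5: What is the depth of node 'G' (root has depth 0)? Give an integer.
Answer: 2

Derivation:
Path from root to G: K -> H -> G
Depth = number of edges = 2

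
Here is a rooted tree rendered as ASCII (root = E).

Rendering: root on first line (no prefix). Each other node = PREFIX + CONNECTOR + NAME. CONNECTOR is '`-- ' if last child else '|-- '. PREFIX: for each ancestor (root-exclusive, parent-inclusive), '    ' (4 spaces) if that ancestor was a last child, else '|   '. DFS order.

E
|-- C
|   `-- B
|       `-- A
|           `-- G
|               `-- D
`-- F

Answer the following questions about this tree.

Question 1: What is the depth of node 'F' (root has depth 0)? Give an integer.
Answer: 1

Derivation:
Path from root to F: E -> F
Depth = number of edges = 1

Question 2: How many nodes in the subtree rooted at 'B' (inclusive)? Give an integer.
Answer: 4

Derivation:
Subtree rooted at B contains: A, B, D, G
Count = 4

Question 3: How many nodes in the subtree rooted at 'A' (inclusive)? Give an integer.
Answer: 3

Derivation:
Subtree rooted at A contains: A, D, G
Count = 3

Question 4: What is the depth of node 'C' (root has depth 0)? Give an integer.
Answer: 1

Derivation:
Path from root to C: E -> C
Depth = number of edges = 1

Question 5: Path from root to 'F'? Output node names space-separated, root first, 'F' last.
Walk down from root: E -> F

Answer: E F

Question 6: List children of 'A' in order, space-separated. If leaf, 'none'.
Answer: G

Derivation:
Node A's children (from adjacency): G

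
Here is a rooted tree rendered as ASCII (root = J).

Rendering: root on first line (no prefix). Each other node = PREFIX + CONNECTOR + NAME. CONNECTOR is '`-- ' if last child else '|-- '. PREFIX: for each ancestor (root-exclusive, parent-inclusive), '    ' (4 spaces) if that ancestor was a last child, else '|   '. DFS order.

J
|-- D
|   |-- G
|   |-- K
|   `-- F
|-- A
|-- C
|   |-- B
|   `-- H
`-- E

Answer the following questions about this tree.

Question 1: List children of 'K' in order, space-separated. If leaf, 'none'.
Answer: none

Derivation:
Node K's children (from adjacency): (leaf)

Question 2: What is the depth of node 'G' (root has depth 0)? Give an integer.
Path from root to G: J -> D -> G
Depth = number of edges = 2

Answer: 2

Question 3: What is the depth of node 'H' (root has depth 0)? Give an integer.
Answer: 2

Derivation:
Path from root to H: J -> C -> H
Depth = number of edges = 2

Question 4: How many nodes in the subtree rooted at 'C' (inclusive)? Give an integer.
Answer: 3

Derivation:
Subtree rooted at C contains: B, C, H
Count = 3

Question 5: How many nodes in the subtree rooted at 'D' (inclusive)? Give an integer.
Subtree rooted at D contains: D, F, G, K
Count = 4

Answer: 4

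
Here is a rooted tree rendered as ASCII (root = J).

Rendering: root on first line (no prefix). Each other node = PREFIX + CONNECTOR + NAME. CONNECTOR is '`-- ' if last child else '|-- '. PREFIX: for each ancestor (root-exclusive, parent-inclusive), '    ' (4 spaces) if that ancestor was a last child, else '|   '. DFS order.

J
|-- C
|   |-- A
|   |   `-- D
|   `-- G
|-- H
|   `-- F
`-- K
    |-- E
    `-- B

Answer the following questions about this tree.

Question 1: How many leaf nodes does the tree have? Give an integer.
Answer: 5

Derivation:
Leaves (nodes with no children): B, D, E, F, G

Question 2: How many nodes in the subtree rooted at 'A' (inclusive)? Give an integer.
Answer: 2

Derivation:
Subtree rooted at A contains: A, D
Count = 2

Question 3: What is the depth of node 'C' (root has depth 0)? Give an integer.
Path from root to C: J -> C
Depth = number of edges = 1

Answer: 1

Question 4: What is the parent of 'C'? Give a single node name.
Scan adjacency: C appears as child of J

Answer: J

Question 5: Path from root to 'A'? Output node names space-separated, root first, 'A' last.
Walk down from root: J -> C -> A

Answer: J C A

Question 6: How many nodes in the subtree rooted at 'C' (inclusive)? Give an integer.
Answer: 4

Derivation:
Subtree rooted at C contains: A, C, D, G
Count = 4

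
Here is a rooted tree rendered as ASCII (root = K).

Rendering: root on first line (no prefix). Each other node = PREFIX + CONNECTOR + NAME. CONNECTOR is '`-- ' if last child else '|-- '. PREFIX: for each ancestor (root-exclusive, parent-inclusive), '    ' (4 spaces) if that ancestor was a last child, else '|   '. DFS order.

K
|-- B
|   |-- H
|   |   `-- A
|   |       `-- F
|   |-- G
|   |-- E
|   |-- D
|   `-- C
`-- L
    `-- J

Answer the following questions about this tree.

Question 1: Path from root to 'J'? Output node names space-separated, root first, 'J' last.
Answer: K L J

Derivation:
Walk down from root: K -> L -> J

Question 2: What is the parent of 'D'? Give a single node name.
Answer: B

Derivation:
Scan adjacency: D appears as child of B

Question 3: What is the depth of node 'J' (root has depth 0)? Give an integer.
Path from root to J: K -> L -> J
Depth = number of edges = 2

Answer: 2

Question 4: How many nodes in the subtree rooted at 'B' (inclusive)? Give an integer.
Subtree rooted at B contains: A, B, C, D, E, F, G, H
Count = 8

Answer: 8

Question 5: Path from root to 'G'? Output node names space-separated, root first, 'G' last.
Answer: K B G

Derivation:
Walk down from root: K -> B -> G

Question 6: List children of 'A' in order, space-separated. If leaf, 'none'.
Node A's children (from adjacency): F

Answer: F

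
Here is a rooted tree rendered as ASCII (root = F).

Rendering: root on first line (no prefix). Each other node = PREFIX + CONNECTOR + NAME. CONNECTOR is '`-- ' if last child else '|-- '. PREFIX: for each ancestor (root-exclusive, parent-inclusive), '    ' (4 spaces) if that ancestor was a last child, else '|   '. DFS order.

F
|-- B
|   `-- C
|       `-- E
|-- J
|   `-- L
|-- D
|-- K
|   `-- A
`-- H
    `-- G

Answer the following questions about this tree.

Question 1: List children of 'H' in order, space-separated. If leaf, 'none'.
Answer: G

Derivation:
Node H's children (from adjacency): G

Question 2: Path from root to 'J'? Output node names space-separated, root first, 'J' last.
Answer: F J

Derivation:
Walk down from root: F -> J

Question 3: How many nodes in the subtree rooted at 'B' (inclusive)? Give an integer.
Subtree rooted at B contains: B, C, E
Count = 3

Answer: 3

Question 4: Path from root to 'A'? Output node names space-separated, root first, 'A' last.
Answer: F K A

Derivation:
Walk down from root: F -> K -> A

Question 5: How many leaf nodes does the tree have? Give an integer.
Leaves (nodes with no children): A, D, E, G, L

Answer: 5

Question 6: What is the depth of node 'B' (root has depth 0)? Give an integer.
Answer: 1

Derivation:
Path from root to B: F -> B
Depth = number of edges = 1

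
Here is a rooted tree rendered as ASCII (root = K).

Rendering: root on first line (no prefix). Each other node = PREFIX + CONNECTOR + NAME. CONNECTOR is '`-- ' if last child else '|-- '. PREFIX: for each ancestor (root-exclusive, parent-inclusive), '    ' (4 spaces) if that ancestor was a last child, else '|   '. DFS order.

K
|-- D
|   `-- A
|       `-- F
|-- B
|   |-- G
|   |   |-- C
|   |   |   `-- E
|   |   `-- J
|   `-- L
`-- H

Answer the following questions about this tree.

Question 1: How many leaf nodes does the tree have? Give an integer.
Leaves (nodes with no children): E, F, H, J, L

Answer: 5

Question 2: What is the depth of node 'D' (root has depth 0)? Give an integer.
Path from root to D: K -> D
Depth = number of edges = 1

Answer: 1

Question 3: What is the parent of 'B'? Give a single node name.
Scan adjacency: B appears as child of K

Answer: K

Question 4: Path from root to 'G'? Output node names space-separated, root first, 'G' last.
Walk down from root: K -> B -> G

Answer: K B G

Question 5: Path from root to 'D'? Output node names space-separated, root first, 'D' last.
Walk down from root: K -> D

Answer: K D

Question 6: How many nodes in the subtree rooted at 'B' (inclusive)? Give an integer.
Answer: 6

Derivation:
Subtree rooted at B contains: B, C, E, G, J, L
Count = 6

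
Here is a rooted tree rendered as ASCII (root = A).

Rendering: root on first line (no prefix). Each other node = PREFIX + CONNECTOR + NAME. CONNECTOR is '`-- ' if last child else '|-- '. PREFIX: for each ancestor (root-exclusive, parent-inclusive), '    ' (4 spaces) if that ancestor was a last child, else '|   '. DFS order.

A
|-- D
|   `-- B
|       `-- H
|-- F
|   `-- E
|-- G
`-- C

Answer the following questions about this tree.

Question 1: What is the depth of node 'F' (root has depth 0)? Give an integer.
Answer: 1

Derivation:
Path from root to F: A -> F
Depth = number of edges = 1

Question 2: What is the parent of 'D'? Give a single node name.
Answer: A

Derivation:
Scan adjacency: D appears as child of A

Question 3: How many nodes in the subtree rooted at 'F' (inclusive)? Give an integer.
Subtree rooted at F contains: E, F
Count = 2

Answer: 2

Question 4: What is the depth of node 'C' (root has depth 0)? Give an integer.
Path from root to C: A -> C
Depth = number of edges = 1

Answer: 1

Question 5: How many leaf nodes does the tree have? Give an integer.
Answer: 4

Derivation:
Leaves (nodes with no children): C, E, G, H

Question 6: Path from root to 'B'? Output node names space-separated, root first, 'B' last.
Walk down from root: A -> D -> B

Answer: A D B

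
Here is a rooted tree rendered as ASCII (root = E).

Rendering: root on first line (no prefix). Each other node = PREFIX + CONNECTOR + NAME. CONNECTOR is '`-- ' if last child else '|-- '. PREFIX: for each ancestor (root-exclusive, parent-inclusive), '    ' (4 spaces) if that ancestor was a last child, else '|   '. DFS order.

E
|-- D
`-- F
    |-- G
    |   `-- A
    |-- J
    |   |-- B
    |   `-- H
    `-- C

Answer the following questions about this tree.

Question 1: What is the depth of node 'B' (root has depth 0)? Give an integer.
Path from root to B: E -> F -> J -> B
Depth = number of edges = 3

Answer: 3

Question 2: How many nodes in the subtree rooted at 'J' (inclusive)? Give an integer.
Subtree rooted at J contains: B, H, J
Count = 3

Answer: 3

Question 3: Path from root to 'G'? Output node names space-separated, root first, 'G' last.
Answer: E F G

Derivation:
Walk down from root: E -> F -> G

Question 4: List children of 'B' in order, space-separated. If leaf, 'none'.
Node B's children (from adjacency): (leaf)

Answer: none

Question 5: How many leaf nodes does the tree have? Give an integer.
Leaves (nodes with no children): A, B, C, D, H

Answer: 5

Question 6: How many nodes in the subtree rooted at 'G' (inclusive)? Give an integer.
Subtree rooted at G contains: A, G
Count = 2

Answer: 2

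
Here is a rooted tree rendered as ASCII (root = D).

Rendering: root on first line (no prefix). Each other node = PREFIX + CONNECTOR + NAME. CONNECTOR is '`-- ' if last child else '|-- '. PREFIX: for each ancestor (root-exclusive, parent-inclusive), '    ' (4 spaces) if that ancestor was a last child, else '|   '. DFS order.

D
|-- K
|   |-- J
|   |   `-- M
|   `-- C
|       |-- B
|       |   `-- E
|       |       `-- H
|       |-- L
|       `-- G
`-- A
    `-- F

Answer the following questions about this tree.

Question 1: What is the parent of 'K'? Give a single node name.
Scan adjacency: K appears as child of D

Answer: D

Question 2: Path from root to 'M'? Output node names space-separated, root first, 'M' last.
Answer: D K J M

Derivation:
Walk down from root: D -> K -> J -> M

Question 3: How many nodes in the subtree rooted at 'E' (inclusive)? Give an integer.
Answer: 2

Derivation:
Subtree rooted at E contains: E, H
Count = 2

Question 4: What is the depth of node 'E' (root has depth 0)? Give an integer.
Path from root to E: D -> K -> C -> B -> E
Depth = number of edges = 4

Answer: 4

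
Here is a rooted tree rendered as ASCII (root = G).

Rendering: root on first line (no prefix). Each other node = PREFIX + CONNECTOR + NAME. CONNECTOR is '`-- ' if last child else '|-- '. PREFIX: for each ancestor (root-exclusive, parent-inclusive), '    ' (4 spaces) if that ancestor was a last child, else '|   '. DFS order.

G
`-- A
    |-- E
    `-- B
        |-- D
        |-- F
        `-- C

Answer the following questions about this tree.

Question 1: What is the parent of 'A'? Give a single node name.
Scan adjacency: A appears as child of G

Answer: G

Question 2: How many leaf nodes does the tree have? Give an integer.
Answer: 4

Derivation:
Leaves (nodes with no children): C, D, E, F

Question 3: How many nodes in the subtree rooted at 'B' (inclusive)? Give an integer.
Answer: 4

Derivation:
Subtree rooted at B contains: B, C, D, F
Count = 4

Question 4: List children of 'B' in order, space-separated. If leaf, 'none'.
Answer: D F C

Derivation:
Node B's children (from adjacency): D, F, C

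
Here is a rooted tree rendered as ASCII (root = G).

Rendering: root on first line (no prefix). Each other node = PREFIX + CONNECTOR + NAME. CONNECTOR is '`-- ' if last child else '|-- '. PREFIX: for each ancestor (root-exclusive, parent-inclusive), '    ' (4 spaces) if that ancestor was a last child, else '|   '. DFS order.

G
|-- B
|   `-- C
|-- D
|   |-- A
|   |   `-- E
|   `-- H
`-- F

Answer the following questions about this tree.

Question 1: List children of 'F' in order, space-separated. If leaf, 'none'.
Node F's children (from adjacency): (leaf)

Answer: none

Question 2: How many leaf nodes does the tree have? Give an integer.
Leaves (nodes with no children): C, E, F, H

Answer: 4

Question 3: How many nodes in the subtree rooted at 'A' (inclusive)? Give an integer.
Answer: 2

Derivation:
Subtree rooted at A contains: A, E
Count = 2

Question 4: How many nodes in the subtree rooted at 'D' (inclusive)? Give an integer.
Subtree rooted at D contains: A, D, E, H
Count = 4

Answer: 4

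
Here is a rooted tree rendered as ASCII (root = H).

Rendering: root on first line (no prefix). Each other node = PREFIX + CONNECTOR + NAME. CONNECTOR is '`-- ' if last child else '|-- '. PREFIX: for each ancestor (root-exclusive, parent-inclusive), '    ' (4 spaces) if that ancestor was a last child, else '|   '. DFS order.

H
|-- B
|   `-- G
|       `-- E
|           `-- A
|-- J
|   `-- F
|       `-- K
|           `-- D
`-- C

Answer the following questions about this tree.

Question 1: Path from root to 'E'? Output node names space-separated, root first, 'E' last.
Answer: H B G E

Derivation:
Walk down from root: H -> B -> G -> E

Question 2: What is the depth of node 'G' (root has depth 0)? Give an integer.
Answer: 2

Derivation:
Path from root to G: H -> B -> G
Depth = number of edges = 2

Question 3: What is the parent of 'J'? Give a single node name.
Answer: H

Derivation:
Scan adjacency: J appears as child of H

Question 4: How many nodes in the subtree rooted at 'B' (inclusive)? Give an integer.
Subtree rooted at B contains: A, B, E, G
Count = 4

Answer: 4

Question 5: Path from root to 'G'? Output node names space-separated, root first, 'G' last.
Answer: H B G

Derivation:
Walk down from root: H -> B -> G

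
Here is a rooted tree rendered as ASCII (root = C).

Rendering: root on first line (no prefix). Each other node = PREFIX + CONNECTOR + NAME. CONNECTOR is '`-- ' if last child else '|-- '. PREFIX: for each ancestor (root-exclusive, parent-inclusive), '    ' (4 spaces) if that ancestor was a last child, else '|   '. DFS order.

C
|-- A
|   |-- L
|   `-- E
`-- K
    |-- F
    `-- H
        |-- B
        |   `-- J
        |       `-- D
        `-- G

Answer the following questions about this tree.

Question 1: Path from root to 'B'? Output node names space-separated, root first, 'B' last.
Answer: C K H B

Derivation:
Walk down from root: C -> K -> H -> B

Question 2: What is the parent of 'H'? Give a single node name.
Scan adjacency: H appears as child of K

Answer: K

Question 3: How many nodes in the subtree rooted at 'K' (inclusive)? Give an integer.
Subtree rooted at K contains: B, D, F, G, H, J, K
Count = 7

Answer: 7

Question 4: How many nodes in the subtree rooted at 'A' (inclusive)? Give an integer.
Answer: 3

Derivation:
Subtree rooted at A contains: A, E, L
Count = 3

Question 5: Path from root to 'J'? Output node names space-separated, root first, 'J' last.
Answer: C K H B J

Derivation:
Walk down from root: C -> K -> H -> B -> J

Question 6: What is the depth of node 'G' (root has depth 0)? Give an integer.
Path from root to G: C -> K -> H -> G
Depth = number of edges = 3

Answer: 3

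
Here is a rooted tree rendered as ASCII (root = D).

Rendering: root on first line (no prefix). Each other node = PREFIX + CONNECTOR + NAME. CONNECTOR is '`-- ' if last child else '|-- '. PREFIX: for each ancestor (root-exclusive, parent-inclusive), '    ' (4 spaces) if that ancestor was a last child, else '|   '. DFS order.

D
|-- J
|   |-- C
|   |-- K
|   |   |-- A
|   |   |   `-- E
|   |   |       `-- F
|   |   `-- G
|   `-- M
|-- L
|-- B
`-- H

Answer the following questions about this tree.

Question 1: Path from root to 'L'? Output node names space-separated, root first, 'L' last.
Answer: D L

Derivation:
Walk down from root: D -> L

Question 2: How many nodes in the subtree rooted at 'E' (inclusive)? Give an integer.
Subtree rooted at E contains: E, F
Count = 2

Answer: 2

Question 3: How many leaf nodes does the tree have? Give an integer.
Answer: 7

Derivation:
Leaves (nodes with no children): B, C, F, G, H, L, M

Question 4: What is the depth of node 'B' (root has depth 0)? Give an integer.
Path from root to B: D -> B
Depth = number of edges = 1

Answer: 1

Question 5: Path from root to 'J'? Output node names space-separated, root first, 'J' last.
Answer: D J

Derivation:
Walk down from root: D -> J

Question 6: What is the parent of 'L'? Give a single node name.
Answer: D

Derivation:
Scan adjacency: L appears as child of D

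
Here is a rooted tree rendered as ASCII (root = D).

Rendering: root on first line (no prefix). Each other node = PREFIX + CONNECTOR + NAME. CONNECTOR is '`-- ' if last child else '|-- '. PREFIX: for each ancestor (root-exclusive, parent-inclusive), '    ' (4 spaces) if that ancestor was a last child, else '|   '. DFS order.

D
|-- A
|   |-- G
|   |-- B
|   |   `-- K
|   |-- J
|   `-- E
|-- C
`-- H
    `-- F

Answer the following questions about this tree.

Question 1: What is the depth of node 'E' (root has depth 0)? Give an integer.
Answer: 2

Derivation:
Path from root to E: D -> A -> E
Depth = number of edges = 2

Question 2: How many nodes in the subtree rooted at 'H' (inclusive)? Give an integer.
Subtree rooted at H contains: F, H
Count = 2

Answer: 2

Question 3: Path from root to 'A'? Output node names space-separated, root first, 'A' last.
Walk down from root: D -> A

Answer: D A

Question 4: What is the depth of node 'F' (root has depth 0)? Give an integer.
Path from root to F: D -> H -> F
Depth = number of edges = 2

Answer: 2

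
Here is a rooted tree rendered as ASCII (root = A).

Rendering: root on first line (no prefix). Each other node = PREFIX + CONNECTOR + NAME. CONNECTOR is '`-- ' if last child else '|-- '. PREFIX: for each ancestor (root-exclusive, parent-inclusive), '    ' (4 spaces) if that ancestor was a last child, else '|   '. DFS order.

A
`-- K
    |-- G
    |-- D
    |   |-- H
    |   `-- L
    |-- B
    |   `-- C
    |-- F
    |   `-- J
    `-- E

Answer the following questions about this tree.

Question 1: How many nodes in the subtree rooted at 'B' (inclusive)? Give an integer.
Answer: 2

Derivation:
Subtree rooted at B contains: B, C
Count = 2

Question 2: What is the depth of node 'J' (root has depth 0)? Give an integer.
Path from root to J: A -> K -> F -> J
Depth = number of edges = 3

Answer: 3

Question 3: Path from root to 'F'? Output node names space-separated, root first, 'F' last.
Walk down from root: A -> K -> F

Answer: A K F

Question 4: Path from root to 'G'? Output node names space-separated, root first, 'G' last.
Answer: A K G

Derivation:
Walk down from root: A -> K -> G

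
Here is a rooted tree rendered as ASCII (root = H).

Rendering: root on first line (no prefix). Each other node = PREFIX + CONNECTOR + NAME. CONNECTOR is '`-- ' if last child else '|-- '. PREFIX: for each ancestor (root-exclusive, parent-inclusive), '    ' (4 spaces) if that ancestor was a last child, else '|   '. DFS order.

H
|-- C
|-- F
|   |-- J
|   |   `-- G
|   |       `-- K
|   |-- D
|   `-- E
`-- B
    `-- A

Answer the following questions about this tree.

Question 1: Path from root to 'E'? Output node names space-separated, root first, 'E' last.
Answer: H F E

Derivation:
Walk down from root: H -> F -> E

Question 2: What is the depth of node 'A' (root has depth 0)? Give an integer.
Answer: 2

Derivation:
Path from root to A: H -> B -> A
Depth = number of edges = 2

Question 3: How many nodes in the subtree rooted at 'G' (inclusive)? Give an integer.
Subtree rooted at G contains: G, K
Count = 2

Answer: 2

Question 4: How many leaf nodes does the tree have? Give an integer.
Leaves (nodes with no children): A, C, D, E, K

Answer: 5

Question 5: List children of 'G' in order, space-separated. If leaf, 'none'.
Answer: K

Derivation:
Node G's children (from adjacency): K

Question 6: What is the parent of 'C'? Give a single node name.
Answer: H

Derivation:
Scan adjacency: C appears as child of H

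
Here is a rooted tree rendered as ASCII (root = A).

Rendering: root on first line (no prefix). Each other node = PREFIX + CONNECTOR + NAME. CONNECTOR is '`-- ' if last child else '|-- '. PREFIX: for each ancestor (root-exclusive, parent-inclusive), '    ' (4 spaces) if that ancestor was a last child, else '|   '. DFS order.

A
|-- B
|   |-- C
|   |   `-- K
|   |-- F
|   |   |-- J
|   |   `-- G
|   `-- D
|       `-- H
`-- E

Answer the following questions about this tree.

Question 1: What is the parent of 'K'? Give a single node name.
Answer: C

Derivation:
Scan adjacency: K appears as child of C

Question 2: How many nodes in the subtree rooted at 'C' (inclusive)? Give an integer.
Subtree rooted at C contains: C, K
Count = 2

Answer: 2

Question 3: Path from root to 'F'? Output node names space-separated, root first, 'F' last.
Walk down from root: A -> B -> F

Answer: A B F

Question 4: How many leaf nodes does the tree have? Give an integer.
Answer: 5

Derivation:
Leaves (nodes with no children): E, G, H, J, K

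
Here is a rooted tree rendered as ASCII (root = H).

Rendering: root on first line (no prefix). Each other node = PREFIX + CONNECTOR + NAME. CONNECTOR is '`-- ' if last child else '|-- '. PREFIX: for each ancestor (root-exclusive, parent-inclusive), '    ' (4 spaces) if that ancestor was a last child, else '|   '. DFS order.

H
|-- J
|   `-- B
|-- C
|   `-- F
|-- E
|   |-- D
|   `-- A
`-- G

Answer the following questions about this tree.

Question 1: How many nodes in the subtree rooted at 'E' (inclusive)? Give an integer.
Answer: 3

Derivation:
Subtree rooted at E contains: A, D, E
Count = 3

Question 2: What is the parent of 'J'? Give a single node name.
Answer: H

Derivation:
Scan adjacency: J appears as child of H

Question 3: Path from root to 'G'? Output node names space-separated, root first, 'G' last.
Answer: H G

Derivation:
Walk down from root: H -> G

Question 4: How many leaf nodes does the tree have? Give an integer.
Leaves (nodes with no children): A, B, D, F, G

Answer: 5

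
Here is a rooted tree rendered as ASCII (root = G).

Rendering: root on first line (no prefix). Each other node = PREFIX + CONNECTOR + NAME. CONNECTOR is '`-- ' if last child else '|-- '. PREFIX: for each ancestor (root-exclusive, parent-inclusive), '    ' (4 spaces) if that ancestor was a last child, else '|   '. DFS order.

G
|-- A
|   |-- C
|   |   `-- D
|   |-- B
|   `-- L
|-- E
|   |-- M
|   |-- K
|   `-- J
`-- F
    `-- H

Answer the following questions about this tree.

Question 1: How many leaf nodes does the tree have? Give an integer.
Leaves (nodes with no children): B, D, H, J, K, L, M

Answer: 7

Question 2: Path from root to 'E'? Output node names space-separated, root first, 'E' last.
Answer: G E

Derivation:
Walk down from root: G -> E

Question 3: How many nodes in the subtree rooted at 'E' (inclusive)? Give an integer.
Answer: 4

Derivation:
Subtree rooted at E contains: E, J, K, M
Count = 4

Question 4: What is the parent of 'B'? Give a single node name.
Answer: A

Derivation:
Scan adjacency: B appears as child of A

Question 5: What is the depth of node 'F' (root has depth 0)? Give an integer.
Answer: 1

Derivation:
Path from root to F: G -> F
Depth = number of edges = 1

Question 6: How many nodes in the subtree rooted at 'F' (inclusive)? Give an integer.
Answer: 2

Derivation:
Subtree rooted at F contains: F, H
Count = 2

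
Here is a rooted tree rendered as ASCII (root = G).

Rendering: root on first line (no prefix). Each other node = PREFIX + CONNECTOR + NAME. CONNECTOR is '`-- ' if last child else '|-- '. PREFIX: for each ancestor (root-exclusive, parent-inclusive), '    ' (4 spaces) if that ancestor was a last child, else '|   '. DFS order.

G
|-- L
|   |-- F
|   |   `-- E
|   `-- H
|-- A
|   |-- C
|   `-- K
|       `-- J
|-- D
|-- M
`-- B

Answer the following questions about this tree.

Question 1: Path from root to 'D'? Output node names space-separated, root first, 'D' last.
Walk down from root: G -> D

Answer: G D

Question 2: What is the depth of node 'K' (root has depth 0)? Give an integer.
Answer: 2

Derivation:
Path from root to K: G -> A -> K
Depth = number of edges = 2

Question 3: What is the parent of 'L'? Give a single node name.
Scan adjacency: L appears as child of G

Answer: G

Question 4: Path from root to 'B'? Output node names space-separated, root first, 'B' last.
Walk down from root: G -> B

Answer: G B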